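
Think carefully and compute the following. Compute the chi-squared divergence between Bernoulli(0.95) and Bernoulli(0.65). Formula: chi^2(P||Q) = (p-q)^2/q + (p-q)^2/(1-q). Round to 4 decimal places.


Chi-squared divergence between Bernoulli distributions:
chi^2 = (p-q)^2/q + (p-q)^2/(1-q).
p = 0.95, q = 0.65, p-q = 0.3.
(p-q)^2 = 0.09.
term1 = 0.09/0.65 = 0.138462.
term2 = 0.09/0.35 = 0.257143.
chi^2 = 0.138462 + 0.257143 = 0.3956

0.3956


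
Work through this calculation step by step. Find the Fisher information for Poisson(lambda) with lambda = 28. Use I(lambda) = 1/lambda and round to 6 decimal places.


Fisher information for Poisson: I(lambda) = 1/lambda.
lambda = 28.
I(lambda) = 1/28 = 0.035714

0.035714


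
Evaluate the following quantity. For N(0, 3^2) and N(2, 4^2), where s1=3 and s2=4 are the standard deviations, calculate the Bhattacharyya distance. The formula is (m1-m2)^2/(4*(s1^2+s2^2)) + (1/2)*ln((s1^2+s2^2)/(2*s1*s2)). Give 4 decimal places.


Bhattacharyya distance between two Gaussians:
DB = (m1-m2)^2/(4*(s1^2+s2^2)) + (1/2)*ln((s1^2+s2^2)/(2*s1*s2)).
(m1-m2)^2 = (-2)^2 = 4.
s1^2+s2^2 = 9 + 16 = 25.
term1 = 4/100 = 0.04.
term2 = 0.5*ln(25/24.0) = 0.020411.
DB = 0.04 + 0.020411 = 0.0604

0.0604


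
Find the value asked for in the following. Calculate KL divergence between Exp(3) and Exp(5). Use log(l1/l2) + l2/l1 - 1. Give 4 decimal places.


KL divergence for exponential family:
KL = log(l1/l2) + l2/l1 - 1.
log(3/5) = -0.510826.
5/3 = 1.666667.
KL = -0.510826 + 1.666667 - 1 = 0.1558

0.1558


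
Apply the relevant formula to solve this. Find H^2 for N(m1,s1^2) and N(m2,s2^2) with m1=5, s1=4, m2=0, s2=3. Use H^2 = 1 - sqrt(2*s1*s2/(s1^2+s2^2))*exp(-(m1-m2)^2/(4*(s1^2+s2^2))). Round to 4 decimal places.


Squared Hellinger distance for Gaussians:
H^2 = 1 - sqrt(2*s1*s2/(s1^2+s2^2)) * exp(-(m1-m2)^2/(4*(s1^2+s2^2))).
s1^2 = 16, s2^2 = 9, s1^2+s2^2 = 25.
sqrt(2*4*3/(25)) = 0.979796.
(m1-m2)^2 = (5)^2 = 25.
exp(-25/(4*25)) = exp(-0.25) = 0.778801.
H^2 = 1 - 0.979796*0.778801 = 0.2369

0.2369


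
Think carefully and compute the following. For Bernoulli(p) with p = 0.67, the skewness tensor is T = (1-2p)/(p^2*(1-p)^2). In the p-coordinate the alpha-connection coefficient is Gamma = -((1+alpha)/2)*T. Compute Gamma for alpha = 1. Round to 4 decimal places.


Skewness (Amari-Chentsov) tensor: T = (1-2p)/(p^2*(1-p)^2).
p = 0.67, 1-2p = -0.34, p^2 = 0.4489, (1-p)^2 = 0.1089.
T = -0.34/(0.4489 * 0.1089) = -6.955069.
In the p-coordinate, Gamma^(alpha) = Gamma^(0) - (alpha/2)*T with Gamma^(0) = (1/2)*g'(p) = -T/2,
so Gamma^(alpha) = -((1+alpha)/2)*T.
alpha = 1, -(1+alpha)/2 = -1.0.
Gamma = -1.0 * -6.955069 = 6.9551

6.9551


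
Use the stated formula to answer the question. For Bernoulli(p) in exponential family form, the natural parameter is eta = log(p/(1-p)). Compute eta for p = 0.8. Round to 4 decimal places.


Natural parameter for Bernoulli: eta = log(p/(1-p)).
p = 0.8, 1-p = 0.2.
p/(1-p) = 4.0.
eta = log(4.0) = 1.3863

1.3863


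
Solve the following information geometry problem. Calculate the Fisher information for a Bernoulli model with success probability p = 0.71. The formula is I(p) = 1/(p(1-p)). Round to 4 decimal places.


For Bernoulli(p), Fisher information is I(p) = 1/(p*(1-p)).
p = 0.71, 1-p = 0.29.
p*(1-p) = 0.2059.
I(p) = 1/0.2059 = 4.8567

4.8567


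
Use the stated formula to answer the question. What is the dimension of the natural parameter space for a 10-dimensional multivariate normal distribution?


Exponential family dimension calculation:
For 10-dim MVN: mean has 10 params, covariance has 10*11/2 = 55 unique entries.
Total dim = 10 + 55 = 65.

65


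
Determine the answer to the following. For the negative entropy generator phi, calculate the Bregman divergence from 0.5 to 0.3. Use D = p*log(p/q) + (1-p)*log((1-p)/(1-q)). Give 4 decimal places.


Bregman divergence with negative entropy generator:
D = p*log(p/q) + (1-p)*log((1-p)/(1-q)).
p = 0.5, q = 0.3.
p*log(p/q) = 0.5*log(0.5/0.3) = 0.255413.
(1-p)*log((1-p)/(1-q)) = 0.5*log(0.5/0.7) = -0.168236.
D = 0.255413 + -0.168236 = 0.0872

0.0872


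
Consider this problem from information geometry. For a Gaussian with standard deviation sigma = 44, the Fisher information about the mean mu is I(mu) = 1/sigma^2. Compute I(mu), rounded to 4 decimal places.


The Fisher information for the mean of a normal distribution is I(mu) = 1/sigma^2.
sigma = 44, so sigma^2 = 1936.
I(mu) = 1/1936 = 0.0005

0.0005


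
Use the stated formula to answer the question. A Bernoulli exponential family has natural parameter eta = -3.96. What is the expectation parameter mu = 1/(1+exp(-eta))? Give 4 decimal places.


Dual coordinate (expectation parameter) for Bernoulli:
mu = 1/(1+exp(-eta)).
eta = -3.96.
exp(-eta) = exp(3.96) = 52.457326.
mu = 1/(1+52.457326) = 0.0187

0.0187


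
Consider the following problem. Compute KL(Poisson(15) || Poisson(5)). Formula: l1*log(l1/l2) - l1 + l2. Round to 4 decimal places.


KL divergence for Poisson:
KL = l1*log(l1/l2) - l1 + l2.
l1 = 15, l2 = 5.
log(15/5) = 1.098612.
l1*log(l1/l2) = 15 * 1.098612 = 16.479184.
KL = 16.479184 - 15 + 5 = 6.4792

6.4792


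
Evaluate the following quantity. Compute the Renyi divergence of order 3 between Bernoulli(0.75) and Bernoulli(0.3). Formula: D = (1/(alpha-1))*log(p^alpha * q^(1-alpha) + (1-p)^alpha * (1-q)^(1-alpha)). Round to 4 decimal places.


Renyi divergence of order alpha between Bernoulli distributions:
D = (1/(alpha-1))*log(p^alpha * q^(1-alpha) + (1-p)^alpha * (1-q)^(1-alpha)).
alpha = 3, p = 0.75, q = 0.3.
p^alpha * q^(1-alpha) = 0.75^3 * 0.3^-2 = 4.6875.
(1-p)^alpha * (1-q)^(1-alpha) = 0.25^3 * 0.7^-2 = 0.031888.
sum = 4.6875 + 0.031888 = 4.719388.
D = (1/2)*log(4.719388) = 0.7758

0.7758


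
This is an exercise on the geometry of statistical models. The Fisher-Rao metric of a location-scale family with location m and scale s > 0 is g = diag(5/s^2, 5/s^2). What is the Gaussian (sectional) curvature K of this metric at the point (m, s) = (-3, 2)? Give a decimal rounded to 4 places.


The metric has the form g = (A dm^2 + B ds^2)/s^2 with A = 5, B = 5.
Substitute u = sqrt(A/B)*m: g = B*(du^2 + ds^2)/s^2, i.e. B times the
Poincare upper half-plane metric, which has constant Gaussian curvature -1.
Scaling a 2D metric by a constant c divides the Gaussian curvature by c,
so K = -1/B = -1/(5) = -0.2000 everywhere (the point (m, s) = (-3, 2) is irrelevant:
the curvature is constant).
The requested Gaussian curvature is K = -0.2000.

-0.2000


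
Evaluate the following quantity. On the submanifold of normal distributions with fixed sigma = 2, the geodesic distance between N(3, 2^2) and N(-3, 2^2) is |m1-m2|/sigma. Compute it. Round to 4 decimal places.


On the fixed-variance normal subfamily, geodesic distance = |m1-m2|/sigma.
|3 - -3| = 6.
sigma = 2.
d = 6/2 = 3.0000

3.0000


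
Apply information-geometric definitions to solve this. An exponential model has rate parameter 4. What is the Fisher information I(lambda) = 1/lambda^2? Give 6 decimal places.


Fisher information for exponential: I(lambda) = 1/lambda^2.
lambda = 4, lambda^2 = 16.
I = 1/16 = 0.062500

0.062500


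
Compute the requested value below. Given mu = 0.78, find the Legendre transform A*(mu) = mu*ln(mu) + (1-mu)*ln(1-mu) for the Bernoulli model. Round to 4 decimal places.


Legendre transform for Bernoulli:
A*(mu) = mu*log(mu) + (1-mu)*log(1-mu).
mu = 0.78, 1-mu = 0.22.
mu*log(mu) = 0.78*log(0.78) = -0.1938.
(1-mu)*log(1-mu) = 0.22*log(0.22) = -0.333108.
A* = -0.1938 + -0.333108 = -0.5269

-0.5269


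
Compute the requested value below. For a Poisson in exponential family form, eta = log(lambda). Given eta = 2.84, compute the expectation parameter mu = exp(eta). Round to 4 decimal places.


Expectation parameter for Poisson exponential family:
mu = exp(eta).
eta = 2.84.
mu = exp(2.84) = 17.1158

17.1158


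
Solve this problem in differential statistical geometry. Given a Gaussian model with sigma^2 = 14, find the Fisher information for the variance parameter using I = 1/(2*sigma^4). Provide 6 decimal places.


Fisher information for variance: I(sigma^2) = 1/(2*sigma^4).
sigma^2 = 14, so sigma^4 = 196.
I = 1/(2*196) = 1/392 = 0.002551

0.002551


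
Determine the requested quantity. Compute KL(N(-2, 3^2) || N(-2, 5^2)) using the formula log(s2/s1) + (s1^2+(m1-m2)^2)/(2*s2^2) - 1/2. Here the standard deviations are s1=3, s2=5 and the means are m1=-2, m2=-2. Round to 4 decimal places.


KL divergence between normal distributions:
KL = log(s2/s1) + (s1^2 + (m1-m2)^2)/(2*s2^2) - 1/2.
log(5/3) = 0.510826.
(3^2 + (-2--2)^2)/(2*5^2) = (9 + 0)/50 = 0.18.
KL = 0.510826 + 0.18 - 0.5 = 0.1908

0.1908


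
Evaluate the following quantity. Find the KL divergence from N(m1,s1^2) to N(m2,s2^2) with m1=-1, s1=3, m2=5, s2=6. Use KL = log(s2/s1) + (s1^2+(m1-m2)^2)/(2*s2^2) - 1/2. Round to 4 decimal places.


KL divergence between normal distributions:
KL = log(s2/s1) + (s1^2 + (m1-m2)^2)/(2*s2^2) - 1/2.
log(6/3) = 0.693147.
(3^2 + (-1-5)^2)/(2*6^2) = (9 + 36)/72 = 0.625.
KL = 0.693147 + 0.625 - 0.5 = 0.8181

0.8181


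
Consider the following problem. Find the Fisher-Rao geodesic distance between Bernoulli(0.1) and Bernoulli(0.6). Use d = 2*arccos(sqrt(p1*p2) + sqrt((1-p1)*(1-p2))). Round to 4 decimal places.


Geodesic distance on Bernoulli manifold:
d(p1,p2) = 2*arccos(sqrt(p1*p2) + sqrt((1-p1)*(1-p2))).
sqrt(p1*p2) = sqrt(0.1*0.6) = 0.244949.
sqrt((1-p1)*(1-p2)) = sqrt(0.9*0.4) = 0.6.
arg = 0.244949 + 0.6 = 0.844949.
d = 2*arccos(0.844949) = 1.1287

1.1287


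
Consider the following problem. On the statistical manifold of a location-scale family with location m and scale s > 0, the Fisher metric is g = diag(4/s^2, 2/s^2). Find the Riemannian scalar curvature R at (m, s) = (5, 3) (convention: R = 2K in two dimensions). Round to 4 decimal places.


The metric has the form g = (A dm^2 + B ds^2)/s^2 with A = 4, B = 2.
Substitute u = sqrt(A/B)*m: g = B*(du^2 + ds^2)/s^2, i.e. B times the
Poincare upper half-plane metric, which has constant Gaussian curvature -1.
Scaling a 2D metric by a constant c divides the Gaussian curvature by c,
so K = -1/B = -1/(2) = -0.5000 everywhere (the point (m, s) = (5, 3) is irrelevant:
the curvature is constant).
Scalar curvature in dimension 2: R = 2K = -2/(2) = -1.0000.

-1.0000


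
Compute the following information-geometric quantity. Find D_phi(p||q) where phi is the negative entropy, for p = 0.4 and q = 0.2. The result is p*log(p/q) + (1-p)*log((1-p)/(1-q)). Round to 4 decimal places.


Bregman divergence with negative entropy generator:
D = p*log(p/q) + (1-p)*log((1-p)/(1-q)).
p = 0.4, q = 0.2.
p*log(p/q) = 0.4*log(0.4/0.2) = 0.277259.
(1-p)*log((1-p)/(1-q)) = 0.6*log(0.6/0.8) = -0.172609.
D = 0.277259 + -0.172609 = 0.1046

0.1046


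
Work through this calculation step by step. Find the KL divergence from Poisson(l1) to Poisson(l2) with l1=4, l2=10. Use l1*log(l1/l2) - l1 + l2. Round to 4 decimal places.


KL divergence for Poisson:
KL = l1*log(l1/l2) - l1 + l2.
l1 = 4, l2 = 10.
log(4/10) = -0.916291.
l1*log(l1/l2) = 4 * -0.916291 = -3.665163.
KL = -3.665163 - 4 + 10 = 2.3348

2.3348


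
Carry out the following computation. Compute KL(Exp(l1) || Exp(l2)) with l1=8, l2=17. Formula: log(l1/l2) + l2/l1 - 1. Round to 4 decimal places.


KL divergence for exponential family:
KL = log(l1/l2) + l2/l1 - 1.
log(8/17) = -0.753772.
17/8 = 2.125.
KL = -0.753772 + 2.125 - 1 = 0.3712

0.3712


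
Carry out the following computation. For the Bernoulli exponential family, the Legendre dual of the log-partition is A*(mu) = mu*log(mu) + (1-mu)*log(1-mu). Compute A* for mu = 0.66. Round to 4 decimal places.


Legendre transform for Bernoulli:
A*(mu) = mu*log(mu) + (1-mu)*log(1-mu).
mu = 0.66, 1-mu = 0.34.
mu*log(mu) = 0.66*log(0.66) = -0.27424.
(1-mu)*log(1-mu) = 0.34*log(0.34) = -0.366795.
A* = -0.27424 + -0.366795 = -0.6410

-0.6410


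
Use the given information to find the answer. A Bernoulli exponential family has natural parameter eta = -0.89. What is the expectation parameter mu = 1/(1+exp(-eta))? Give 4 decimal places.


Dual coordinate (expectation parameter) for Bernoulli:
mu = 1/(1+exp(-eta)).
eta = -0.89.
exp(-eta) = exp(0.89) = 2.43513.
mu = 1/(1+2.43513) = 0.2911

0.2911


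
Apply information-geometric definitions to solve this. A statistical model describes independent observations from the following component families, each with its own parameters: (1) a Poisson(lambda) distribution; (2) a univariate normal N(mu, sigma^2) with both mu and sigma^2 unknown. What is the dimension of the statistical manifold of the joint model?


The dimension of a statistical manifold equals the number of free
(independent) real parameters of the model. For a product of independent
blocks the parameter counts add.
- Poisson (lambda): 1.
- normal (mu, sigma^2): 2.
Total = 1 + 2 = 3.
Dimension = 3

3


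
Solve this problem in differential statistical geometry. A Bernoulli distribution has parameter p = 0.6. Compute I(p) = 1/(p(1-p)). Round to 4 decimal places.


For Bernoulli(p), Fisher information is I(p) = 1/(p*(1-p)).
p = 0.6, 1-p = 0.4.
p*(1-p) = 0.24.
I(p) = 1/0.24 = 4.1667

4.1667


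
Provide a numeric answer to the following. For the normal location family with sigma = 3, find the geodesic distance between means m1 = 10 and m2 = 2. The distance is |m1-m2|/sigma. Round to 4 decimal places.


On the fixed-variance normal subfamily, geodesic distance = |m1-m2|/sigma.
|10 - 2| = 8.
sigma = 3.
d = 8/3 = 2.6667

2.6667


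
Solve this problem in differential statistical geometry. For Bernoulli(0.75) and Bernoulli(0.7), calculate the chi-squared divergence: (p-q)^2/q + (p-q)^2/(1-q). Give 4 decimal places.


Chi-squared divergence between Bernoulli distributions:
chi^2 = (p-q)^2/q + (p-q)^2/(1-q).
p = 0.75, q = 0.7, p-q = 0.05.
(p-q)^2 = 0.0025.
term1 = 0.0025/0.7 = 0.003571.
term2 = 0.0025/0.3 = 0.008333.
chi^2 = 0.003571 + 0.008333 = 0.0119

0.0119


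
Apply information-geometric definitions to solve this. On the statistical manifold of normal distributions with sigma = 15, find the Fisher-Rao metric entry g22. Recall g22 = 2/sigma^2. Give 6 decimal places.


For the 2-parameter normal family, the Fisher metric has:
  g11 = 1/sigma^2, g22 = 2/sigma^2.
sigma = 15, sigma^2 = 225.
g22 = 0.008889

0.008889


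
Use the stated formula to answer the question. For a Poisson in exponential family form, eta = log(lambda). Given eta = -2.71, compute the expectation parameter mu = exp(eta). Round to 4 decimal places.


Expectation parameter for Poisson exponential family:
mu = exp(eta).
eta = -2.71.
mu = exp(-2.71) = 0.0665

0.0665


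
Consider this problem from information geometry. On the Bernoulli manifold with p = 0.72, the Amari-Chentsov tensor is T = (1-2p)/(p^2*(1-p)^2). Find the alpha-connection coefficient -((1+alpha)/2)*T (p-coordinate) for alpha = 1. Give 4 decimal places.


Skewness (Amari-Chentsov) tensor: T = (1-2p)/(p^2*(1-p)^2).
p = 0.72, 1-2p = -0.44, p^2 = 0.5184, (1-p)^2 = 0.0784.
T = -0.44/(0.5184 * 0.0784) = -10.82609.
In the p-coordinate, Gamma^(alpha) = Gamma^(0) - (alpha/2)*T with Gamma^(0) = (1/2)*g'(p) = -T/2,
so Gamma^(alpha) = -((1+alpha)/2)*T.
alpha = 1, -(1+alpha)/2 = -1.0.
Gamma = -1.0 * -10.82609 = 10.8261

10.8261


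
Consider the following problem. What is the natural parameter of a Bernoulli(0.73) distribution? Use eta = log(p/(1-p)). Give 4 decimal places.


Natural parameter for Bernoulli: eta = log(p/(1-p)).
p = 0.73, 1-p = 0.27.
p/(1-p) = 2.703704.
eta = log(2.703704) = 0.9946

0.9946


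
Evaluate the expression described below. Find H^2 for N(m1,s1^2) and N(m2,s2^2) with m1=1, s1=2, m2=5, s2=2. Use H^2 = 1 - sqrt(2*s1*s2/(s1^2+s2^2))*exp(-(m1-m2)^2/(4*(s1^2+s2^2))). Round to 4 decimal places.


Squared Hellinger distance for Gaussians:
H^2 = 1 - sqrt(2*s1*s2/(s1^2+s2^2)) * exp(-(m1-m2)^2/(4*(s1^2+s2^2))).
s1^2 = 4, s2^2 = 4, s1^2+s2^2 = 8.
sqrt(2*2*2/(8)) = 1.0.
(m1-m2)^2 = (-4)^2 = 16.
exp(-16/(4*8)) = exp(-0.5) = 0.606531.
H^2 = 1 - 1.0*0.606531 = 0.3935

0.3935


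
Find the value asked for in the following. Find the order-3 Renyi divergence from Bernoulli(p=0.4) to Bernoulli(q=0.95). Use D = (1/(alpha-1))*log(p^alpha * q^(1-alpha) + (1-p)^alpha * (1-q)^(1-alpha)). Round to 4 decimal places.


Renyi divergence of order alpha between Bernoulli distributions:
D = (1/(alpha-1))*log(p^alpha * q^(1-alpha) + (1-p)^alpha * (1-q)^(1-alpha)).
alpha = 3, p = 0.4, q = 0.95.
p^alpha * q^(1-alpha) = 0.4^3 * 0.95^-2 = 0.070914.
(1-p)^alpha * (1-q)^(1-alpha) = 0.6^3 * 0.05^-2 = 86.4.
sum = 0.070914 + 86.4 = 86.470914.
D = (1/2)*log(86.470914) = 2.2299

2.2299


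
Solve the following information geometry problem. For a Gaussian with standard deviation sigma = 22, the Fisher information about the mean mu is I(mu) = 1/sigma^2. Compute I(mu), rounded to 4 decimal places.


The Fisher information for the mean of a normal distribution is I(mu) = 1/sigma^2.
sigma = 22, so sigma^2 = 484.
I(mu) = 1/484 = 0.0021

0.0021


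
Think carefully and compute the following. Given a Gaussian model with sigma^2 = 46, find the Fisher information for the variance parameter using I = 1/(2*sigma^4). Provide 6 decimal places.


Fisher information for variance: I(sigma^2) = 1/(2*sigma^4).
sigma^2 = 46, so sigma^4 = 2116.
I = 1/(2*2116) = 1/4232 = 0.000236

0.000236


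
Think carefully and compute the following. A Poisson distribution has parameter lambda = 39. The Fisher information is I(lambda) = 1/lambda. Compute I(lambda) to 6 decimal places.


Fisher information for Poisson: I(lambda) = 1/lambda.
lambda = 39.
I(lambda) = 1/39 = 0.025641

0.025641


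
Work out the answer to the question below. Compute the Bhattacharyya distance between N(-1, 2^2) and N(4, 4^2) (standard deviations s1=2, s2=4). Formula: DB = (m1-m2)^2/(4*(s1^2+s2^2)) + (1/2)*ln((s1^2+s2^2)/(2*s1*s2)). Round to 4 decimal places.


Bhattacharyya distance between two Gaussians:
DB = (m1-m2)^2/(4*(s1^2+s2^2)) + (1/2)*ln((s1^2+s2^2)/(2*s1*s2)).
(m1-m2)^2 = (-5)^2 = 25.
s1^2+s2^2 = 4 + 16 = 20.
term1 = 25/80 = 0.3125.
term2 = 0.5*ln(20/16.0) = 0.111572.
DB = 0.3125 + 0.111572 = 0.4241

0.4241


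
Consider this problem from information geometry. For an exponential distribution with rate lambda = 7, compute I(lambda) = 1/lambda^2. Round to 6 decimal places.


Fisher information for exponential: I(lambda) = 1/lambda^2.
lambda = 7, lambda^2 = 49.
I = 1/49 = 0.020408

0.020408


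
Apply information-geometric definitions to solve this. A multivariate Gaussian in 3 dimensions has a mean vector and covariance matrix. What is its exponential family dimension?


Exponential family dimension calculation:
For 3-dim MVN: mean has 3 params, covariance has 3*4/2 = 6 unique entries.
Total dim = 3 + 6 = 9.

9


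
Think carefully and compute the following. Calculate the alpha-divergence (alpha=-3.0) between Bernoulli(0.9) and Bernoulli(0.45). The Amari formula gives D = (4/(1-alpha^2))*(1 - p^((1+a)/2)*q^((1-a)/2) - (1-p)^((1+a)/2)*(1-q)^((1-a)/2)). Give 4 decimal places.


Amari alpha-divergence:
D = (4/(1-alpha^2))*(1 - p^((1+a)/2)*q^((1-a)/2) - (1-p)^((1+a)/2)*(1-q)^((1-a)/2)).
alpha = -3.0, p = 0.9, q = 0.45.
e1 = (1+alpha)/2 = -1.0, e2 = (1-alpha)/2 = 2.0.
t1 = p^e1 * q^e2 = 0.9^-1.0 * 0.45^2.0 = 0.225.
t2 = (1-p)^e1 * (1-q)^e2 = 0.1^-1.0 * 0.55^2.0 = 3.025.
4/(1-alpha^2) = -0.5.
D = -0.5*(1 - 0.225 - 3.025) = 1.1250

1.1250


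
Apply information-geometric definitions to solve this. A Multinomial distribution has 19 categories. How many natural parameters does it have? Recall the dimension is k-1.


Exponential family dimension calculation:
For Multinomial with k=19 categories, dim = k-1 = 18.

18


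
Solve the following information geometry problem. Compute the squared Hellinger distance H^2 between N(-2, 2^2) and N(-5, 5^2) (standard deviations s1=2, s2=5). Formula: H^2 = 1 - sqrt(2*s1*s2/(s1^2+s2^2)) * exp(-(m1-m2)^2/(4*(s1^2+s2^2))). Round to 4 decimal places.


Squared Hellinger distance for Gaussians:
H^2 = 1 - sqrt(2*s1*s2/(s1^2+s2^2)) * exp(-(m1-m2)^2/(4*(s1^2+s2^2))).
s1^2 = 4, s2^2 = 25, s1^2+s2^2 = 29.
sqrt(2*2*5/(29)) = 0.830455.
(m1-m2)^2 = (3)^2 = 9.
exp(-9/(4*29)) = exp(-0.077586) = 0.925347.
H^2 = 1 - 0.830455*0.925347 = 0.2315

0.2315


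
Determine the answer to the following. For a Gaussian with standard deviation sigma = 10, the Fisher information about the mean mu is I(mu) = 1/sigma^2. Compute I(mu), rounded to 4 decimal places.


The Fisher information for the mean of a normal distribution is I(mu) = 1/sigma^2.
sigma = 10, so sigma^2 = 100.
I(mu) = 1/100 = 0.0100

0.0100


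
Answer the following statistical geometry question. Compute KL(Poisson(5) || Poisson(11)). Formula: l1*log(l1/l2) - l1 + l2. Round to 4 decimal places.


KL divergence for Poisson:
KL = l1*log(l1/l2) - l1 + l2.
l1 = 5, l2 = 11.
log(5/11) = -0.788457.
l1*log(l1/l2) = 5 * -0.788457 = -3.942287.
KL = -3.942287 - 5 + 11 = 2.0577

2.0577


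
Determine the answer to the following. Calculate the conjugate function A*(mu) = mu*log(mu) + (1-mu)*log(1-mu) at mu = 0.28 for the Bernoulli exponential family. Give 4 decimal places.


Legendre transform for Bernoulli:
A*(mu) = mu*log(mu) + (1-mu)*log(1-mu).
mu = 0.28, 1-mu = 0.72.
mu*log(mu) = 0.28*log(0.28) = -0.35643.
(1-mu)*log(1-mu) = 0.72*log(0.72) = -0.236523.
A* = -0.35643 + -0.236523 = -0.5930

-0.5930


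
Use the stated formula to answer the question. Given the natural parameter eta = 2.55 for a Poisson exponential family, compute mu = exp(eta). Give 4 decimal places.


Expectation parameter for Poisson exponential family:
mu = exp(eta).
eta = 2.55.
mu = exp(2.55) = 12.8071

12.8071


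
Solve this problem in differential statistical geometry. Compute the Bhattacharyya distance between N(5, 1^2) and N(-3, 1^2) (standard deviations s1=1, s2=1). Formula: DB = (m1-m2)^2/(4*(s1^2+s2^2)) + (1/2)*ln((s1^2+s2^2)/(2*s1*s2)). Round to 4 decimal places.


Bhattacharyya distance between two Gaussians:
DB = (m1-m2)^2/(4*(s1^2+s2^2)) + (1/2)*ln((s1^2+s2^2)/(2*s1*s2)).
(m1-m2)^2 = (8)^2 = 64.
s1^2+s2^2 = 1 + 1 = 2.
term1 = 64/8 = 8.0.
term2 = 0.5*ln(2/2.0) = 0.0.
DB = 8.0 + 0.0 = 8.0000

8.0000


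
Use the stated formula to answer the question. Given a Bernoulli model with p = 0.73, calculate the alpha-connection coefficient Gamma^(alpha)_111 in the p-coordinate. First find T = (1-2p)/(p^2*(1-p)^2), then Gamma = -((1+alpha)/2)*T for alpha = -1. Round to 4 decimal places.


Skewness (Amari-Chentsov) tensor: T = (1-2p)/(p^2*(1-p)^2).
p = 0.73, 1-2p = -0.46, p^2 = 0.5329, (1-p)^2 = 0.0729.
T = -0.46/(0.5329 * 0.0729) = -11.840896.
In the p-coordinate, Gamma^(alpha) = Gamma^(0) - (alpha/2)*T with Gamma^(0) = (1/2)*g'(p) = -T/2,
so Gamma^(alpha) = -((1+alpha)/2)*T.
alpha = -1, -(1+alpha)/2 = 0.0.
Gamma = 0.0 * -11.840896 = 0.0000

0.0000


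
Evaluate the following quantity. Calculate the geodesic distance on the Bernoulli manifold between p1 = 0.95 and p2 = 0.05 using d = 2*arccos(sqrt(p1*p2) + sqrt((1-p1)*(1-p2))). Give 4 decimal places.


Geodesic distance on Bernoulli manifold:
d(p1,p2) = 2*arccos(sqrt(p1*p2) + sqrt((1-p1)*(1-p2))).
sqrt(p1*p2) = sqrt(0.95*0.05) = 0.217945.
sqrt((1-p1)*(1-p2)) = sqrt(0.05*0.95) = 0.217945.
arg = 0.217945 + 0.217945 = 0.43589.
d = 2*arccos(0.43589) = 2.2395

2.2395


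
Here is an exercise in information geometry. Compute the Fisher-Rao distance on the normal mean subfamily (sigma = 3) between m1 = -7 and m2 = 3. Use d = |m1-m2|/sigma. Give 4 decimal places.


On the fixed-variance normal subfamily, geodesic distance = |m1-m2|/sigma.
|-7 - 3| = 10.
sigma = 3.
d = 10/3 = 3.3333

3.3333


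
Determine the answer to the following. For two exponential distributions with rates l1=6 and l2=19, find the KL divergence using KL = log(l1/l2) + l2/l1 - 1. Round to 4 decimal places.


KL divergence for exponential family:
KL = log(l1/l2) + l2/l1 - 1.
log(6/19) = -1.15268.
19/6 = 3.166667.
KL = -1.15268 + 3.166667 - 1 = 1.0140

1.0140


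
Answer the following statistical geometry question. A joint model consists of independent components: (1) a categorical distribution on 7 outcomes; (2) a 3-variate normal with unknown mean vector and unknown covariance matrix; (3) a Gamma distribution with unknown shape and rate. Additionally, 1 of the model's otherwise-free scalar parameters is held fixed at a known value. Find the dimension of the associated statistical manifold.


The dimension of a statistical manifold equals the number of free
(independent) real parameters of the model. For a product of independent
blocks the parameter counts add.
- categorical on 7 outcomes (probabilities sum to 1): 7-1 = 6.
- 3-variate normal: 3 (mean) + 3*4/2 = 6 (symmetric covariance) = 9.
- Gamma (shape, rate): 2.
Total = 6 + 9 + 2 = 17.
1 parameter(s) fixed at known values: 17 - 1 = 16.
Dimension = 16

16


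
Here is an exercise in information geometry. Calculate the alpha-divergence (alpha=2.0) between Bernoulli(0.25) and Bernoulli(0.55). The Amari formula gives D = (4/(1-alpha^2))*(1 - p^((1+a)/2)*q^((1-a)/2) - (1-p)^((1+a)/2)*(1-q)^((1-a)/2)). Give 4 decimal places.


Amari alpha-divergence:
D = (4/(1-alpha^2))*(1 - p^((1+a)/2)*q^((1-a)/2) - (1-p)^((1+a)/2)*(1-q)^((1-a)/2)).
alpha = 2.0, p = 0.25, q = 0.55.
e1 = (1+alpha)/2 = 1.5, e2 = (1-alpha)/2 = -0.5.
t1 = p^e1 * q^e2 = 0.25^1.5 * 0.55^-0.5 = 0.16855.
t2 = (1-p)^e1 * (1-q)^e2 = 0.75^1.5 * 0.45^-0.5 = 0.968246.
4/(1-alpha^2) = -1.333333.
D = -1.333333*(1 - 0.16855 - 0.968246) = 0.1824

0.1824


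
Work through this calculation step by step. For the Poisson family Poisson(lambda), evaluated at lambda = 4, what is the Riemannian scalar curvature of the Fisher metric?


This family has a single free parameter, so its statistical manifold
is 1-dimensional. The Riemann curvature tensor of any 1-dimensional
Riemannian manifold vanishes identically, so R = 0.

0


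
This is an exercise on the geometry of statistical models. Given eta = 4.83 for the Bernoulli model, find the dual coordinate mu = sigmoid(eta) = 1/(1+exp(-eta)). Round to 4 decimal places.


Dual coordinate (expectation parameter) for Bernoulli:
mu = 1/(1+exp(-eta)).
eta = 4.83.
exp(-eta) = exp(-4.83) = 0.007987.
mu = 1/(1+0.007987) = 0.9921

0.9921


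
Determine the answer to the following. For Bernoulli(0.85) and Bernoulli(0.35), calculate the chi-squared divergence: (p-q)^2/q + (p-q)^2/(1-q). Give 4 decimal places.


Chi-squared divergence between Bernoulli distributions:
chi^2 = (p-q)^2/q + (p-q)^2/(1-q).
p = 0.85, q = 0.35, p-q = 0.5.
(p-q)^2 = 0.25.
term1 = 0.25/0.35 = 0.714286.
term2 = 0.25/0.65 = 0.384615.
chi^2 = 0.714286 + 0.384615 = 1.0989

1.0989


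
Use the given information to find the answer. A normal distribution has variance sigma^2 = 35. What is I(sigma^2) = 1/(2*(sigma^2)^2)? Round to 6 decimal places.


Fisher information for variance: I(sigma^2) = 1/(2*sigma^4).
sigma^2 = 35, so sigma^4 = 1225.
I = 1/(2*1225) = 1/2450 = 0.000408

0.000408


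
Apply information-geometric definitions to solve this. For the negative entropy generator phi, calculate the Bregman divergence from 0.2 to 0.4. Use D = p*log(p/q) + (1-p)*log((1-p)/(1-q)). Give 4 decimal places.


Bregman divergence with negative entropy generator:
D = p*log(p/q) + (1-p)*log((1-p)/(1-q)).
p = 0.2, q = 0.4.
p*log(p/q) = 0.2*log(0.2/0.4) = -0.138629.
(1-p)*log((1-p)/(1-q)) = 0.8*log(0.8/0.6) = 0.230146.
D = -0.138629 + 0.230146 = 0.0915

0.0915


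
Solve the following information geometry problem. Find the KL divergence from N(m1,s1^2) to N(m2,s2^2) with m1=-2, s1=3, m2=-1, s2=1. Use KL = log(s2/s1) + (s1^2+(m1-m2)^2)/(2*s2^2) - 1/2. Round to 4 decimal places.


KL divergence between normal distributions:
KL = log(s2/s1) + (s1^2 + (m1-m2)^2)/(2*s2^2) - 1/2.
log(1/3) = -1.098612.
(3^2 + (-2--1)^2)/(2*1^2) = (9 + 1)/2 = 5.0.
KL = -1.098612 + 5.0 - 0.5 = 3.4014

3.4014


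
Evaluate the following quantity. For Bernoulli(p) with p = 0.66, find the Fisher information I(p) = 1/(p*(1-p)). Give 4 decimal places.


For Bernoulli(p), Fisher information is I(p) = 1/(p*(1-p)).
p = 0.66, 1-p = 0.34.
p*(1-p) = 0.2244.
I(p) = 1/0.2244 = 4.4563

4.4563


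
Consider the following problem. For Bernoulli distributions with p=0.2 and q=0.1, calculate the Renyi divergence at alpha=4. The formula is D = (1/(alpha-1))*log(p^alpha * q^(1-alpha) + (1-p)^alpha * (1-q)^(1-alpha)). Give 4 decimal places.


Renyi divergence of order alpha between Bernoulli distributions:
D = (1/(alpha-1))*log(p^alpha * q^(1-alpha) + (1-p)^alpha * (1-q)^(1-alpha)).
alpha = 4, p = 0.2, q = 0.1.
p^alpha * q^(1-alpha) = 0.2^4 * 0.1^-3 = 1.6.
(1-p)^alpha * (1-q)^(1-alpha) = 0.8^4 * 0.9^-3 = 0.561866.
sum = 1.6 + 0.561866 = 2.161866.
D = (1/3)*log(2.161866) = 0.2570

0.2570


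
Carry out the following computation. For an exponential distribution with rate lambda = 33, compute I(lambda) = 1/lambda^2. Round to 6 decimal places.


Fisher information for exponential: I(lambda) = 1/lambda^2.
lambda = 33, lambda^2 = 1089.
I = 1/1089 = 0.000918

0.000918


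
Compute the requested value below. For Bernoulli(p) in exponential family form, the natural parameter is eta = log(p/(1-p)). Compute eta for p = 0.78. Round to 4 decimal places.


Natural parameter for Bernoulli: eta = log(p/(1-p)).
p = 0.78, 1-p = 0.22.
p/(1-p) = 3.545455.
eta = log(3.545455) = 1.2657

1.2657


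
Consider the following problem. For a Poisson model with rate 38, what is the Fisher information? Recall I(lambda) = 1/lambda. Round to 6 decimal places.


Fisher information for Poisson: I(lambda) = 1/lambda.
lambda = 38.
I(lambda) = 1/38 = 0.026316

0.026316


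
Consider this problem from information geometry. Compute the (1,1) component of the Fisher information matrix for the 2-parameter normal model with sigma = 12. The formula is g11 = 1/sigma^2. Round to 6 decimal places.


For the 2-parameter normal family, the Fisher metric has:
  g11 = 1/sigma^2, g22 = 2/sigma^2.
sigma = 12, sigma^2 = 144.
g11 = 0.006944

0.006944


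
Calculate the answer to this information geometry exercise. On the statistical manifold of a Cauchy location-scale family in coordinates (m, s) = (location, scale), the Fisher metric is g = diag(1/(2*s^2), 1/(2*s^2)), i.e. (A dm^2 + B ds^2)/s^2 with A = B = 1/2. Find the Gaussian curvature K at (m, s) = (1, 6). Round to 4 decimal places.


The metric has the form g = (A dm^2 + B ds^2)/s^2 with A = 1/2, B = 1/2.
Substitute u = sqrt(A/B)*m: g = B*(du^2 + ds^2)/s^2, i.e. B times the
Poincare upper half-plane metric, which has constant Gaussian curvature -1.
Scaling a 2D metric by a constant c divides the Gaussian curvature by c,
so K = -1/B = -1/(1/2) = -2.0000 everywhere (the point (m, s) = (1, 6) is irrelevant:
the curvature is constant).
The requested Gaussian curvature is K = -2.0000.

-2.0000


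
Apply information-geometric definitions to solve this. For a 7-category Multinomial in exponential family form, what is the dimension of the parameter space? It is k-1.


Exponential family dimension calculation:
For Multinomial with k=7 categories, dim = k-1 = 6.

6


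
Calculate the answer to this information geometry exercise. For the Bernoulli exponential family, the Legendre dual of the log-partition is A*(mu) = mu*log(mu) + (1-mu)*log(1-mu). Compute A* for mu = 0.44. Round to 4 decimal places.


Legendre transform for Bernoulli:
A*(mu) = mu*log(mu) + (1-mu)*log(1-mu).
mu = 0.44, 1-mu = 0.56.
mu*log(mu) = 0.44*log(0.44) = -0.361231.
(1-mu)*log(1-mu) = 0.56*log(0.56) = -0.324698.
A* = -0.361231 + -0.324698 = -0.6859

-0.6859


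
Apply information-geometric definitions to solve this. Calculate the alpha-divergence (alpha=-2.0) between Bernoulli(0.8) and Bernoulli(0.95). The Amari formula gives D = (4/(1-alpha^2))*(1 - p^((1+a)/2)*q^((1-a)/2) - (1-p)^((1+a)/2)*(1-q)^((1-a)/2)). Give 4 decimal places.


Amari alpha-divergence:
D = (4/(1-alpha^2))*(1 - p^((1+a)/2)*q^((1-a)/2) - (1-p)^((1+a)/2)*(1-q)^((1-a)/2)).
alpha = -2.0, p = 0.8, q = 0.95.
e1 = (1+alpha)/2 = -0.5, e2 = (1-alpha)/2 = 1.5.
t1 = p^e1 * q^e2 = 0.8^-0.5 * 0.95^1.5 = 1.035238.
t2 = (1-p)^e1 * (1-q)^e2 = 0.2^-0.5 * 0.05^1.5 = 0.025.
4/(1-alpha^2) = -1.333333.
D = -1.333333*(1 - 1.035238 - 0.025) = 0.0803

0.0803


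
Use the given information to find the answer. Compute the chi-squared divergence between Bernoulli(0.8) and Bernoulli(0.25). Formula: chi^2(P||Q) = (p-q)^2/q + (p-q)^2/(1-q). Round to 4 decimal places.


Chi-squared divergence between Bernoulli distributions:
chi^2 = (p-q)^2/q + (p-q)^2/(1-q).
p = 0.8, q = 0.25, p-q = 0.55.
(p-q)^2 = 0.3025.
term1 = 0.3025/0.25 = 1.21.
term2 = 0.3025/0.75 = 0.403333.
chi^2 = 1.21 + 0.403333 = 1.6133

1.6133


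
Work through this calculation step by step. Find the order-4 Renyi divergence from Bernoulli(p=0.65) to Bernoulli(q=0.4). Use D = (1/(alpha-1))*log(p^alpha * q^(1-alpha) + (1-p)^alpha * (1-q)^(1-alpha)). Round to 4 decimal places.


Renyi divergence of order alpha between Bernoulli distributions:
D = (1/(alpha-1))*log(p^alpha * q^(1-alpha) + (1-p)^alpha * (1-q)^(1-alpha)).
alpha = 4, p = 0.65, q = 0.4.
p^alpha * q^(1-alpha) = 0.65^4 * 0.4^-3 = 2.78916.
(1-p)^alpha * (1-q)^(1-alpha) = 0.35^4 * 0.6^-3 = 0.069473.
sum = 2.78916 + 0.069473 = 2.858634.
D = (1/3)*log(2.858634) = 0.3501

0.3501


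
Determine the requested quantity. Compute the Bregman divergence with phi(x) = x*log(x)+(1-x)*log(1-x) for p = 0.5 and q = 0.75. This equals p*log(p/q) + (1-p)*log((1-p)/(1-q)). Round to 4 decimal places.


Bregman divergence with negative entropy generator:
D = p*log(p/q) + (1-p)*log((1-p)/(1-q)).
p = 0.5, q = 0.75.
p*log(p/q) = 0.5*log(0.5/0.75) = -0.202733.
(1-p)*log((1-p)/(1-q)) = 0.5*log(0.5/0.25) = 0.346574.
D = -0.202733 + 0.346574 = 0.1438

0.1438


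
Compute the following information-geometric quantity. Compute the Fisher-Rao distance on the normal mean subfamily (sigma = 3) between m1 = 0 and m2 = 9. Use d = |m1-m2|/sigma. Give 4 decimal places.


On the fixed-variance normal subfamily, geodesic distance = |m1-m2|/sigma.
|0 - 9| = 9.
sigma = 3.
d = 9/3 = 3.0000

3.0000


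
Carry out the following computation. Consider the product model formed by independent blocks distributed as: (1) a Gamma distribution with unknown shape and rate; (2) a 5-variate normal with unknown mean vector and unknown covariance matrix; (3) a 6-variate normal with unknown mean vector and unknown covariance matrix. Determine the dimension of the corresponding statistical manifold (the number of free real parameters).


The dimension of a statistical manifold equals the number of free
(independent) real parameters of the model. For a product of independent
blocks the parameter counts add.
- Gamma (shape, rate): 2.
- 5-variate normal: 5 (mean) + 5*6/2 = 15 (symmetric covariance) = 20.
- 6-variate normal: 6 (mean) + 6*7/2 = 21 (symmetric covariance) = 27.
Total = 2 + 20 + 27 = 49.
Dimension = 49

49


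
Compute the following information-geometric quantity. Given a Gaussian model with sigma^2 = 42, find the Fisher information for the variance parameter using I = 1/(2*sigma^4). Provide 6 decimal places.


Fisher information for variance: I(sigma^2) = 1/(2*sigma^4).
sigma^2 = 42, so sigma^4 = 1764.
I = 1/(2*1764) = 1/3528 = 0.000283

0.000283


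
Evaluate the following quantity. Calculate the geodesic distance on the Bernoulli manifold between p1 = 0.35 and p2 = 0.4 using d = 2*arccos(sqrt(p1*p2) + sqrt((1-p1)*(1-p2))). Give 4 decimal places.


Geodesic distance on Bernoulli manifold:
d(p1,p2) = 2*arccos(sqrt(p1*p2) + sqrt((1-p1)*(1-p2))).
sqrt(p1*p2) = sqrt(0.35*0.4) = 0.374166.
sqrt((1-p1)*(1-p2)) = sqrt(0.65*0.6) = 0.6245.
arg = 0.374166 + 0.6245 = 0.998666.
d = 2*arccos(0.998666) = 0.1033

0.1033


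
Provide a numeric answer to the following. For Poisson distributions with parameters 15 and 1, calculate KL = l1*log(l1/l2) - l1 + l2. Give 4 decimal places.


KL divergence for Poisson:
KL = l1*log(l1/l2) - l1 + l2.
l1 = 15, l2 = 1.
log(15/1) = 2.70805.
l1*log(l1/l2) = 15 * 2.70805 = 40.620753.
KL = 40.620753 - 15 + 1 = 26.6208

26.6208


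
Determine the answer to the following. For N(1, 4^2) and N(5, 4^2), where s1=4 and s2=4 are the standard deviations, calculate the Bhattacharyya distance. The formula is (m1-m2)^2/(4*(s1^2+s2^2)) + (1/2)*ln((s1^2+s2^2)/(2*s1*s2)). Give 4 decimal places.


Bhattacharyya distance between two Gaussians:
DB = (m1-m2)^2/(4*(s1^2+s2^2)) + (1/2)*ln((s1^2+s2^2)/(2*s1*s2)).
(m1-m2)^2 = (-4)^2 = 16.
s1^2+s2^2 = 16 + 16 = 32.
term1 = 16/128 = 0.125.
term2 = 0.5*ln(32/32.0) = 0.0.
DB = 0.125 + 0.0 = 0.1250

0.1250


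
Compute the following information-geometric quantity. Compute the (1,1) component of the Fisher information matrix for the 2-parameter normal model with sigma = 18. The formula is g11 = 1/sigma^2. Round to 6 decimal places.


For the 2-parameter normal family, the Fisher metric has:
  g11 = 1/sigma^2, g22 = 2/sigma^2.
sigma = 18, sigma^2 = 324.
g11 = 0.003086

0.003086


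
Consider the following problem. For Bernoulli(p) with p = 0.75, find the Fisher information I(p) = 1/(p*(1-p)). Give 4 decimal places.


For Bernoulli(p), Fisher information is I(p) = 1/(p*(1-p)).
p = 0.75, 1-p = 0.25.
p*(1-p) = 0.1875.
I(p) = 1/0.1875 = 5.3333

5.3333


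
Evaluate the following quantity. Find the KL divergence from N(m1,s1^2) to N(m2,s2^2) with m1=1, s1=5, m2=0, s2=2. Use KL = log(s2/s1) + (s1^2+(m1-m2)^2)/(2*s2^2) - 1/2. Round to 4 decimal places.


KL divergence between normal distributions:
KL = log(s2/s1) + (s1^2 + (m1-m2)^2)/(2*s2^2) - 1/2.
log(2/5) = -0.916291.
(5^2 + (1-0)^2)/(2*2^2) = (25 + 1)/8 = 3.25.
KL = -0.916291 + 3.25 - 0.5 = 1.8337

1.8337


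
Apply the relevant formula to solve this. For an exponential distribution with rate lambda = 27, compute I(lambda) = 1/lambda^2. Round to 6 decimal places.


Fisher information for exponential: I(lambda) = 1/lambda^2.
lambda = 27, lambda^2 = 729.
I = 1/729 = 0.001372

0.001372


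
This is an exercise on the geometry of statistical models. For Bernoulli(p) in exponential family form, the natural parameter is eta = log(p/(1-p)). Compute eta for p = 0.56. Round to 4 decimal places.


Natural parameter for Bernoulli: eta = log(p/(1-p)).
p = 0.56, 1-p = 0.44.
p/(1-p) = 1.272727.
eta = log(1.272727) = 0.2412

0.2412


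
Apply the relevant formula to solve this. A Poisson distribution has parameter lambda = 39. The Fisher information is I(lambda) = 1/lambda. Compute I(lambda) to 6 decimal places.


Fisher information for Poisson: I(lambda) = 1/lambda.
lambda = 39.
I(lambda) = 1/39 = 0.025641

0.025641


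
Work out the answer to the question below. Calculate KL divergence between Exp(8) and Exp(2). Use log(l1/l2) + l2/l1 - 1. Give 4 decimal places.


KL divergence for exponential family:
KL = log(l1/l2) + l2/l1 - 1.
log(8/2) = 1.386294.
2/8 = 0.25.
KL = 1.386294 + 0.25 - 1 = 0.6363

0.6363


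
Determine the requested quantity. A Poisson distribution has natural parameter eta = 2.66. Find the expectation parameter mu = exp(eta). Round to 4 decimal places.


Expectation parameter for Poisson exponential family:
mu = exp(eta).
eta = 2.66.
mu = exp(2.66) = 14.2963

14.2963


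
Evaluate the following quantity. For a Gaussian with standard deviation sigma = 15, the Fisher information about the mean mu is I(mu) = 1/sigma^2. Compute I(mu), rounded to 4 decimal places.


The Fisher information for the mean of a normal distribution is I(mu) = 1/sigma^2.
sigma = 15, so sigma^2 = 225.
I(mu) = 1/225 = 0.0044

0.0044


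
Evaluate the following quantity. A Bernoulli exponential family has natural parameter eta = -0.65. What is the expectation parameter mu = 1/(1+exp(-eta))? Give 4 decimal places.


Dual coordinate (expectation parameter) for Bernoulli:
mu = 1/(1+exp(-eta)).
eta = -0.65.
exp(-eta) = exp(0.65) = 1.915541.
mu = 1/(1+1.915541) = 0.3430

0.3430


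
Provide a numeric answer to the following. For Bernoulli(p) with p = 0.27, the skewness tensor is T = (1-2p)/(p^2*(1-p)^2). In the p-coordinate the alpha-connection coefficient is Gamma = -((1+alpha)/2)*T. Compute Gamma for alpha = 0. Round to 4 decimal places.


Skewness (Amari-Chentsov) tensor: T = (1-2p)/(p^2*(1-p)^2).
p = 0.27, 1-2p = 0.46, p^2 = 0.0729, (1-p)^2 = 0.5329.
T = 0.46/(0.0729 * 0.5329) = 11.840896.
In the p-coordinate, Gamma^(alpha) = Gamma^(0) - (alpha/2)*T with Gamma^(0) = (1/2)*g'(p) = -T/2,
so Gamma^(alpha) = -((1+alpha)/2)*T.
alpha = 0, -(1+alpha)/2 = -0.5.
Gamma = -0.5 * 11.840896 = -5.9204

-5.9204
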